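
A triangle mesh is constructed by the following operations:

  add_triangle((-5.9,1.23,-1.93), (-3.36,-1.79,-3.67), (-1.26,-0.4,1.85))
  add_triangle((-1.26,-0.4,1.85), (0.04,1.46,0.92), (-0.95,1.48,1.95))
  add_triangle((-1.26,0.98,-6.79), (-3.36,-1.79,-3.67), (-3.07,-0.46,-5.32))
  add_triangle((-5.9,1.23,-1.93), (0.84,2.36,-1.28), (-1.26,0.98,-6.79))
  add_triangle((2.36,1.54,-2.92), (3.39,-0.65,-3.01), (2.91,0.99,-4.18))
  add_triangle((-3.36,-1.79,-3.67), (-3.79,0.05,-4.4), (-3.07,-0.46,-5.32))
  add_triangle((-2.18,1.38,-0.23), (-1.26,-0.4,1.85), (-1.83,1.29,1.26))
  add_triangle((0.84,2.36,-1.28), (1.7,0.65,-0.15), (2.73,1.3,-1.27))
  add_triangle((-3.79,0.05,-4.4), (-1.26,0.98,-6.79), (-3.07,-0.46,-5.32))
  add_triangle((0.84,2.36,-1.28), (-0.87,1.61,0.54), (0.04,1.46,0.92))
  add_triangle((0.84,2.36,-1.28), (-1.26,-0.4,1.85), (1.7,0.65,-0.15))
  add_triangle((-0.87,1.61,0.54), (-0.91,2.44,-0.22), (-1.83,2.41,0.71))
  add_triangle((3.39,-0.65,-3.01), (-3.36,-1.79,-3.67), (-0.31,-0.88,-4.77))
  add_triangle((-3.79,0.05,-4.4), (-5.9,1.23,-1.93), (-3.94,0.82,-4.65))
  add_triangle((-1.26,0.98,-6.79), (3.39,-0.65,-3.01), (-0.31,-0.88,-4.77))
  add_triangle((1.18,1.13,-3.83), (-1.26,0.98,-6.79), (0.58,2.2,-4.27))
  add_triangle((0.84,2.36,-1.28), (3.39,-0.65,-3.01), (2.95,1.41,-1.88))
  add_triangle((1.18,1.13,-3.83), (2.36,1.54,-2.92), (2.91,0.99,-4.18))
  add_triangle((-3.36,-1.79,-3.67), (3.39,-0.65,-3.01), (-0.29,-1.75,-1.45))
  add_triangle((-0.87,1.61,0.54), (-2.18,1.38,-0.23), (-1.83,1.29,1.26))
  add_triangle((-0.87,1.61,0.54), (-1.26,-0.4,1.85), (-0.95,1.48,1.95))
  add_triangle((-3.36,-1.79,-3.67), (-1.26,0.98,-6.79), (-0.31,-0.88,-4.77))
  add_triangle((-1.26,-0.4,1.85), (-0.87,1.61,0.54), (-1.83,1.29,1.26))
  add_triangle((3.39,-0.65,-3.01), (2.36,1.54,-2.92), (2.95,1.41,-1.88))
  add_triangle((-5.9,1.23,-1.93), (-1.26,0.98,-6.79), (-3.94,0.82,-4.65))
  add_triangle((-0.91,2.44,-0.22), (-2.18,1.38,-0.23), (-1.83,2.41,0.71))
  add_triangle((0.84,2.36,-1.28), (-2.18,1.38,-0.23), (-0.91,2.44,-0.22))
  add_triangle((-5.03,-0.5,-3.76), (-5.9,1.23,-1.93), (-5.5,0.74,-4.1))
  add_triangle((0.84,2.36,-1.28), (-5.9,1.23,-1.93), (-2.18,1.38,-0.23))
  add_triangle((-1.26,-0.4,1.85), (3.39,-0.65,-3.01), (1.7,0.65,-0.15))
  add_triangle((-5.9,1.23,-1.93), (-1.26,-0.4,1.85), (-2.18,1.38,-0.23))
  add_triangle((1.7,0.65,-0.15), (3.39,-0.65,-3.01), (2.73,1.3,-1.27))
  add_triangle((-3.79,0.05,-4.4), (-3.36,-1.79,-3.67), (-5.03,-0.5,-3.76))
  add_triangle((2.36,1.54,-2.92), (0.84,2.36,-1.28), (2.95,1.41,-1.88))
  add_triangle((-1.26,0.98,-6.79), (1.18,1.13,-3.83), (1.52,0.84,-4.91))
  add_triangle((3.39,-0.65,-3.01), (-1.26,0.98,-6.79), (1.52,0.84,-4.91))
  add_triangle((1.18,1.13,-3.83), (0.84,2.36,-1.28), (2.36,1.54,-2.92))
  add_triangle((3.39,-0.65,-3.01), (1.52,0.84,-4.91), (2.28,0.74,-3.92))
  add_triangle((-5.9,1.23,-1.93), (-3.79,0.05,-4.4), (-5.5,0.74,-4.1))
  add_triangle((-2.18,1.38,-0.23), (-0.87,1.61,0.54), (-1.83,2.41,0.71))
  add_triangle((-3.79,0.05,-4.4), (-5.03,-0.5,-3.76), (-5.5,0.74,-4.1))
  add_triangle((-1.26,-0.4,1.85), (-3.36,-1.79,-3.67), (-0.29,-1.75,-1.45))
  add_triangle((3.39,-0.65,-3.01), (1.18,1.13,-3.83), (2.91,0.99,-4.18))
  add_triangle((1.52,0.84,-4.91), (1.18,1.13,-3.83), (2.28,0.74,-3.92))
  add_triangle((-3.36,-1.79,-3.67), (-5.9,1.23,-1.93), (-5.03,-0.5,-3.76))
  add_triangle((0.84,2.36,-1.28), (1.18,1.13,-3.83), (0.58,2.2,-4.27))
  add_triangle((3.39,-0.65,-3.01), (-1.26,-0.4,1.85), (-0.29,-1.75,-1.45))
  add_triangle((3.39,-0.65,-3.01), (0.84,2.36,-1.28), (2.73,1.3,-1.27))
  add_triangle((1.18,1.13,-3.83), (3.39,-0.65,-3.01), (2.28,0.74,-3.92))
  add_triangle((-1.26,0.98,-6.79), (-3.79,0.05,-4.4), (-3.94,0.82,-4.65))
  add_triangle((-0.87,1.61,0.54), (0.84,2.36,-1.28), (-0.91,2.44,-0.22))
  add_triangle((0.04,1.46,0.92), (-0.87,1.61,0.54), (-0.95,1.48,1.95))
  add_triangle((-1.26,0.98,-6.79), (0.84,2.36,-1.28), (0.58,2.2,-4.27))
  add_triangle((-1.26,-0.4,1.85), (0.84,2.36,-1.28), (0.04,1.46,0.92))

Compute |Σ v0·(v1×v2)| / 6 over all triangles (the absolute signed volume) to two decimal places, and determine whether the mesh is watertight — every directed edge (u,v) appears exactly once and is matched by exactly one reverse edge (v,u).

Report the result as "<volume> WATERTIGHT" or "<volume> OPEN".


Per-triangle v0·(v1×v2)/6:
  t1: +7.2152
  t2: +0.1974
  t3: +1.7451
  t4: +14.8024
  t5: +1.0758
  t6: +2.1075
  t7: +0.7271
  t8: +0.5070
  t9: +2.7527
  t10: +0.7050
  t11: +1.0324
  t12: +0.1578
  t13: +3.4075
  t14: +2.4419
  t15: +6.3027
  t16: +2.4922
  t17: -1.6493
  t18: +0.9293
  t19: +4.4391
  t20: +0.5290
  t21: +0.4958
  t22: +6.2649
  t23: +0.2755
  t24: +1.7527
  t25: +2.3796
  t26: +0.6680
  t27: +0.7966
  t28: +2.6583
  t29: +2.6194
  t30: +0.8960
  t31: +2.3736
  t32: +0.7642
  t33: +2.3270
  t34: +1.2127
  t35: +1.3070
  t36: +3.5704
  t37: +1.6549
  t38: +1.1562
  t39: -0.4110
  t40: -0.0603
  t41: +1.6943
  t42: +2.7105
  t43: +1.2102
  t44: +0.4147
  t45: +1.2636
  t46: +1.1982
  t47: +1.3650
  t48: +2.1940
  t49: -0.3979
  t50: +2.5382
  t51: +0.3623
  t52: +0.3407
  t53: +1.4471
  t54: -0.4444
Σ = +100.5159 → |volume| = 100.52

Directed edges: 162 total, each appears once with its reverse present → watertight.

100.52 WATERTIGHT


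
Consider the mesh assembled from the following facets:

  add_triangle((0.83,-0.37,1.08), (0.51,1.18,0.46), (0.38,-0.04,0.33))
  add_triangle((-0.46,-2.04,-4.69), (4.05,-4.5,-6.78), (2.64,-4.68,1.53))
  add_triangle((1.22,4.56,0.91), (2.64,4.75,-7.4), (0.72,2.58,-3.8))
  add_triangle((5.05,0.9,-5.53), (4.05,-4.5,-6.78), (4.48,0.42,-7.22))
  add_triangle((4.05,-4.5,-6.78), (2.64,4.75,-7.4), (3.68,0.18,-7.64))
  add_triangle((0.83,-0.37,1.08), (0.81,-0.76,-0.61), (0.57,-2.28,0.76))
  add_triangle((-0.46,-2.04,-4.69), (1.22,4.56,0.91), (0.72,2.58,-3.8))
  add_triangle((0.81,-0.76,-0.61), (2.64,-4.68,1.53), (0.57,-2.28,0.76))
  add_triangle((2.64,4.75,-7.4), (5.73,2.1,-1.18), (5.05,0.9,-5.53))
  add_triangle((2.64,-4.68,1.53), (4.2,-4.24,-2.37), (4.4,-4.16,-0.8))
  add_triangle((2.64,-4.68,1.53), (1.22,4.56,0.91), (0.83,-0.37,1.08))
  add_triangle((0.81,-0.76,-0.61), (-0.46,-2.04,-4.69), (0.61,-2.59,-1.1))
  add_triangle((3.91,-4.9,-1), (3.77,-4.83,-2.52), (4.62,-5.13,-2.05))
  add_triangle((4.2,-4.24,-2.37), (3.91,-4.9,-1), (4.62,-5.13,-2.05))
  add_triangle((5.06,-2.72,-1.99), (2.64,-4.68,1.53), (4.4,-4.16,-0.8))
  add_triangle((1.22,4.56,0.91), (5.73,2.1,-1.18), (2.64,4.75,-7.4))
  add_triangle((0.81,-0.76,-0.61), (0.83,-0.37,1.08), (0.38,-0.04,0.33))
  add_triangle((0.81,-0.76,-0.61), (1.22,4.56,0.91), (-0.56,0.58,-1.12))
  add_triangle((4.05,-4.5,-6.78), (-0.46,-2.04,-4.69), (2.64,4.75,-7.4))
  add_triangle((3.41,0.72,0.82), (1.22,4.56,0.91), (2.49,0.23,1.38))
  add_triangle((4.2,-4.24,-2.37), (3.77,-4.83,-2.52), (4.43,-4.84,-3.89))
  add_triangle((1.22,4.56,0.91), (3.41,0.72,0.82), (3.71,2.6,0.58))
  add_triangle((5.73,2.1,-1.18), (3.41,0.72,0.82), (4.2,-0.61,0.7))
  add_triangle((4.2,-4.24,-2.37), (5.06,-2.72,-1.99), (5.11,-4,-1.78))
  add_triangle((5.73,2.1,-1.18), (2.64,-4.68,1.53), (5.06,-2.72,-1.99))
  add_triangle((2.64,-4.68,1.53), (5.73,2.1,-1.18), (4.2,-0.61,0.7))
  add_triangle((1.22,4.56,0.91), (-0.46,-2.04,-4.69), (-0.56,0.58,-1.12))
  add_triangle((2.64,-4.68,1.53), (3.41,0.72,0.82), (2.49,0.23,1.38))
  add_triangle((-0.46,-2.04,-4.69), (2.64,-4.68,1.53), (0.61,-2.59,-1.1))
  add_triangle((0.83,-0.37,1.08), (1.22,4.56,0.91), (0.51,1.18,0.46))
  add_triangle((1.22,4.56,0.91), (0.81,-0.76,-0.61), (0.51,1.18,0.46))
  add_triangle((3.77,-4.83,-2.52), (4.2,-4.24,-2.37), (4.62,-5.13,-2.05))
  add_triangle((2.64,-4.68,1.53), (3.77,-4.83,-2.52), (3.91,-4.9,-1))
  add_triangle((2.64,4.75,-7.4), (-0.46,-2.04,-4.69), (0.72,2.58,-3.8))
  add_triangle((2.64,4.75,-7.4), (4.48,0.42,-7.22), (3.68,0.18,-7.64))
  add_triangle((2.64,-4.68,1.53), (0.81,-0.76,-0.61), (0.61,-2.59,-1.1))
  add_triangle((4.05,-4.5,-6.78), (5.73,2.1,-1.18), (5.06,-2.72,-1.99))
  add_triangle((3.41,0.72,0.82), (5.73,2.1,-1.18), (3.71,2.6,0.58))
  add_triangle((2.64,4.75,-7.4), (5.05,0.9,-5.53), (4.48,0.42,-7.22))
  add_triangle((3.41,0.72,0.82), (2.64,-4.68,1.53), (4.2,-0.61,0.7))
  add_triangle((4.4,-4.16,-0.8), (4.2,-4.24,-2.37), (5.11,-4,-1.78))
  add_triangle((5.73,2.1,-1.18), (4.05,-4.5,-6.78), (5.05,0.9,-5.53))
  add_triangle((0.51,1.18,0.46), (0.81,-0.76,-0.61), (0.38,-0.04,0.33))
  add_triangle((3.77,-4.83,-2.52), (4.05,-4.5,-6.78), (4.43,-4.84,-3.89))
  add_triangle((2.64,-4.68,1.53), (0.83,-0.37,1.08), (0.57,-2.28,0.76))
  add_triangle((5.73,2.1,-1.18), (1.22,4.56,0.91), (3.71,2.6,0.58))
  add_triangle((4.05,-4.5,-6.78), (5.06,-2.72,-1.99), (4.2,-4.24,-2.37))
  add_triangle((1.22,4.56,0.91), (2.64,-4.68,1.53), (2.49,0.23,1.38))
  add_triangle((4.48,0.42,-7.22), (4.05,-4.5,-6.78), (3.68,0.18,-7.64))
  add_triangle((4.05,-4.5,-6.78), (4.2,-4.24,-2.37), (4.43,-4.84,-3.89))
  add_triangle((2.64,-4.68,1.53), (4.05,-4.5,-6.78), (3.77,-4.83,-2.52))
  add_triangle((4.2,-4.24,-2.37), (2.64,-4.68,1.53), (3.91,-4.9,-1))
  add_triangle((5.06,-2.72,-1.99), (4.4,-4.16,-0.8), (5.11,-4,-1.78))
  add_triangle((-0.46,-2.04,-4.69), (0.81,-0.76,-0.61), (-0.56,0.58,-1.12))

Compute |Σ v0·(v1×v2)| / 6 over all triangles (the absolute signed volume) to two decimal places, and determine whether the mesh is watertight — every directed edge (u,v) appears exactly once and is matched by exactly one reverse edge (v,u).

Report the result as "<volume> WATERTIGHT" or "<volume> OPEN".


Per-triangle v0·(v1×v2)/6:
  t1: -0.0284
  t2: +16.6826
  t3: +4.3012
  t4: +9.4239
  t5: +0.9156
  t6: -0.4673
  t7: -0.1845
  t8: +0.4752
  t9: +22.4447
  t10: +2.9694
  t11: +1.6734
  t12: -1.1581
  t13: +0.7286
  t14: +0.0220
  t15: +1.3286
  t16: +31.1250
  t17: -0.0389
  t18: -1.2008
  t19: +33.4496
  t20: +2.0139
  t21: +0.8955
  t22: +1.3999
  t23: +2.3328
  t24: +1.1430
  t25: +14.1718
  t26: +4.1839
  t27: +2.4085
  t28: +2.1750
  t29: +1.1101
  t30: -0.0119
  t31: -0.2406
  t32: +0.5274
  t33: +1.5421
  t34: +4.3300
  t35: +6.1339
  t36: -1.1488
  t37: +20.5579
  t38: +2.4830
  t39: +9.7716
  t40: +1.6842
  t41: +1.1472
  t42: +20.2616
  t43: -0.1019
  t44: +1.7364
  t45: +0.5428
  t46: +3.9035
  t47: +7.2646
  t48: +0.6013
  t49: +6.1966
  t50: +0.7568
  t51: +1.8952
  t52: +0.3125
  t53: +0.6357
  t54: -0.5515
Σ = +244.5258 → |volume| = 244.53

Directed edges: 162 total, each appears once with its reverse present → watertight.

244.53 WATERTIGHT


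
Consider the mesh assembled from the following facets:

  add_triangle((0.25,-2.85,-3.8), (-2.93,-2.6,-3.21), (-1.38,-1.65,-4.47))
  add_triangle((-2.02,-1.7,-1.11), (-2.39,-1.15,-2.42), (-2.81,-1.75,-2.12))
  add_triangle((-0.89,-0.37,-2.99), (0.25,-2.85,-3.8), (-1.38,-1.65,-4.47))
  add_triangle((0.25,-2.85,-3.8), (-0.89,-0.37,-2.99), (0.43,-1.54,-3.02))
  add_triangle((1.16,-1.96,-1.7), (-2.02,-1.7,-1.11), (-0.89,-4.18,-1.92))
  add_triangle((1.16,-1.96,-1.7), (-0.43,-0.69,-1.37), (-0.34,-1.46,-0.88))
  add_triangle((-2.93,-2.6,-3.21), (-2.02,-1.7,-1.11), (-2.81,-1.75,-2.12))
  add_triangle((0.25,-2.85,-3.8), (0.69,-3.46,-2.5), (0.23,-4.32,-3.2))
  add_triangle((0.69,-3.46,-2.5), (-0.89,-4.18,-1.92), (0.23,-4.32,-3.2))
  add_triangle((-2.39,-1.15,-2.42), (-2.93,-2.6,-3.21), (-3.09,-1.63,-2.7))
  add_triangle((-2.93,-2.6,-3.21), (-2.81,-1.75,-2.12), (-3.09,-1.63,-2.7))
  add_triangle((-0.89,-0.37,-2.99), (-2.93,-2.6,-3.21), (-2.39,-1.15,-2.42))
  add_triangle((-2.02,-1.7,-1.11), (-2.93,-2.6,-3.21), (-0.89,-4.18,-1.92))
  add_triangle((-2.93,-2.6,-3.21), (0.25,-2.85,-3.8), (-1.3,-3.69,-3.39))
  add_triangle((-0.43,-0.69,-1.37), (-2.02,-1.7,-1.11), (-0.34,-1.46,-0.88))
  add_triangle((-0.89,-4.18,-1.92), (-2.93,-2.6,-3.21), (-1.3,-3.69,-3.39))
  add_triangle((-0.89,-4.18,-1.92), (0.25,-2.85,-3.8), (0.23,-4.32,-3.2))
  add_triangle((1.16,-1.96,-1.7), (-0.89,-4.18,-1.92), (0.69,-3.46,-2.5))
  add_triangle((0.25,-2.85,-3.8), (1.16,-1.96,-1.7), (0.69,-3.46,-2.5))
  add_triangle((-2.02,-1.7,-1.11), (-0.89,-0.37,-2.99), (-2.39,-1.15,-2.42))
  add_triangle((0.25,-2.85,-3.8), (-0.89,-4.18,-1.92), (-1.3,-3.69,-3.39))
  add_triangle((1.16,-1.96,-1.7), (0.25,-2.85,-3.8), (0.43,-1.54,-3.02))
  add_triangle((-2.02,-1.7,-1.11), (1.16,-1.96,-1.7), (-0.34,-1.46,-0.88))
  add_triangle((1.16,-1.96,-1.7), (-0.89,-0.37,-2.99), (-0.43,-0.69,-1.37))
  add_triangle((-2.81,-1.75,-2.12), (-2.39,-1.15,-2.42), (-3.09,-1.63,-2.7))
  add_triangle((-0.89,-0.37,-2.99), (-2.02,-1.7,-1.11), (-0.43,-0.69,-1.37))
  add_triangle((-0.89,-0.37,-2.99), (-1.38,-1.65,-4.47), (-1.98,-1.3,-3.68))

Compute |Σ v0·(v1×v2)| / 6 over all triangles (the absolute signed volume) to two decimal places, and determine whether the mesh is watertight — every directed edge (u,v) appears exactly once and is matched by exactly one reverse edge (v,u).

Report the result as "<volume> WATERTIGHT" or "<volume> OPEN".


Per-triangle v0·(v1×v2)/6:
  t1: +3.5911
  t2: -0.0621
  t3: +0.8136
  t4: +0.7733
  t5: -1.2854
  t6: -0.4093
  t7: +0.3572
  t8: +0.6195
  t9: +0.4788
  t10: +0.2172
  t11: +0.2717
  t12: +0.9959
  t13: +1.7835
  t14: +2.0972
  t15: -0.3715
  t16: +2.0840
  t17: +1.2696
  t18: +0.2059
  t19: +0.8242
  t20: -0.5841
  t21: +1.9044
  t22: +0.5816
  t23: +0.2385
  t24: -0.4515
  t25: -0.0266
  t26: -0.4209
  t27: +0.4627
Σ = +15.9585 → |volume| = 15.96

Directed edges: 81 total; 7 unmatched, e.g. (-2.93,-2.6,-3.21)→(-1.38,-1.65,-4.47) → open.

15.96 OPEN


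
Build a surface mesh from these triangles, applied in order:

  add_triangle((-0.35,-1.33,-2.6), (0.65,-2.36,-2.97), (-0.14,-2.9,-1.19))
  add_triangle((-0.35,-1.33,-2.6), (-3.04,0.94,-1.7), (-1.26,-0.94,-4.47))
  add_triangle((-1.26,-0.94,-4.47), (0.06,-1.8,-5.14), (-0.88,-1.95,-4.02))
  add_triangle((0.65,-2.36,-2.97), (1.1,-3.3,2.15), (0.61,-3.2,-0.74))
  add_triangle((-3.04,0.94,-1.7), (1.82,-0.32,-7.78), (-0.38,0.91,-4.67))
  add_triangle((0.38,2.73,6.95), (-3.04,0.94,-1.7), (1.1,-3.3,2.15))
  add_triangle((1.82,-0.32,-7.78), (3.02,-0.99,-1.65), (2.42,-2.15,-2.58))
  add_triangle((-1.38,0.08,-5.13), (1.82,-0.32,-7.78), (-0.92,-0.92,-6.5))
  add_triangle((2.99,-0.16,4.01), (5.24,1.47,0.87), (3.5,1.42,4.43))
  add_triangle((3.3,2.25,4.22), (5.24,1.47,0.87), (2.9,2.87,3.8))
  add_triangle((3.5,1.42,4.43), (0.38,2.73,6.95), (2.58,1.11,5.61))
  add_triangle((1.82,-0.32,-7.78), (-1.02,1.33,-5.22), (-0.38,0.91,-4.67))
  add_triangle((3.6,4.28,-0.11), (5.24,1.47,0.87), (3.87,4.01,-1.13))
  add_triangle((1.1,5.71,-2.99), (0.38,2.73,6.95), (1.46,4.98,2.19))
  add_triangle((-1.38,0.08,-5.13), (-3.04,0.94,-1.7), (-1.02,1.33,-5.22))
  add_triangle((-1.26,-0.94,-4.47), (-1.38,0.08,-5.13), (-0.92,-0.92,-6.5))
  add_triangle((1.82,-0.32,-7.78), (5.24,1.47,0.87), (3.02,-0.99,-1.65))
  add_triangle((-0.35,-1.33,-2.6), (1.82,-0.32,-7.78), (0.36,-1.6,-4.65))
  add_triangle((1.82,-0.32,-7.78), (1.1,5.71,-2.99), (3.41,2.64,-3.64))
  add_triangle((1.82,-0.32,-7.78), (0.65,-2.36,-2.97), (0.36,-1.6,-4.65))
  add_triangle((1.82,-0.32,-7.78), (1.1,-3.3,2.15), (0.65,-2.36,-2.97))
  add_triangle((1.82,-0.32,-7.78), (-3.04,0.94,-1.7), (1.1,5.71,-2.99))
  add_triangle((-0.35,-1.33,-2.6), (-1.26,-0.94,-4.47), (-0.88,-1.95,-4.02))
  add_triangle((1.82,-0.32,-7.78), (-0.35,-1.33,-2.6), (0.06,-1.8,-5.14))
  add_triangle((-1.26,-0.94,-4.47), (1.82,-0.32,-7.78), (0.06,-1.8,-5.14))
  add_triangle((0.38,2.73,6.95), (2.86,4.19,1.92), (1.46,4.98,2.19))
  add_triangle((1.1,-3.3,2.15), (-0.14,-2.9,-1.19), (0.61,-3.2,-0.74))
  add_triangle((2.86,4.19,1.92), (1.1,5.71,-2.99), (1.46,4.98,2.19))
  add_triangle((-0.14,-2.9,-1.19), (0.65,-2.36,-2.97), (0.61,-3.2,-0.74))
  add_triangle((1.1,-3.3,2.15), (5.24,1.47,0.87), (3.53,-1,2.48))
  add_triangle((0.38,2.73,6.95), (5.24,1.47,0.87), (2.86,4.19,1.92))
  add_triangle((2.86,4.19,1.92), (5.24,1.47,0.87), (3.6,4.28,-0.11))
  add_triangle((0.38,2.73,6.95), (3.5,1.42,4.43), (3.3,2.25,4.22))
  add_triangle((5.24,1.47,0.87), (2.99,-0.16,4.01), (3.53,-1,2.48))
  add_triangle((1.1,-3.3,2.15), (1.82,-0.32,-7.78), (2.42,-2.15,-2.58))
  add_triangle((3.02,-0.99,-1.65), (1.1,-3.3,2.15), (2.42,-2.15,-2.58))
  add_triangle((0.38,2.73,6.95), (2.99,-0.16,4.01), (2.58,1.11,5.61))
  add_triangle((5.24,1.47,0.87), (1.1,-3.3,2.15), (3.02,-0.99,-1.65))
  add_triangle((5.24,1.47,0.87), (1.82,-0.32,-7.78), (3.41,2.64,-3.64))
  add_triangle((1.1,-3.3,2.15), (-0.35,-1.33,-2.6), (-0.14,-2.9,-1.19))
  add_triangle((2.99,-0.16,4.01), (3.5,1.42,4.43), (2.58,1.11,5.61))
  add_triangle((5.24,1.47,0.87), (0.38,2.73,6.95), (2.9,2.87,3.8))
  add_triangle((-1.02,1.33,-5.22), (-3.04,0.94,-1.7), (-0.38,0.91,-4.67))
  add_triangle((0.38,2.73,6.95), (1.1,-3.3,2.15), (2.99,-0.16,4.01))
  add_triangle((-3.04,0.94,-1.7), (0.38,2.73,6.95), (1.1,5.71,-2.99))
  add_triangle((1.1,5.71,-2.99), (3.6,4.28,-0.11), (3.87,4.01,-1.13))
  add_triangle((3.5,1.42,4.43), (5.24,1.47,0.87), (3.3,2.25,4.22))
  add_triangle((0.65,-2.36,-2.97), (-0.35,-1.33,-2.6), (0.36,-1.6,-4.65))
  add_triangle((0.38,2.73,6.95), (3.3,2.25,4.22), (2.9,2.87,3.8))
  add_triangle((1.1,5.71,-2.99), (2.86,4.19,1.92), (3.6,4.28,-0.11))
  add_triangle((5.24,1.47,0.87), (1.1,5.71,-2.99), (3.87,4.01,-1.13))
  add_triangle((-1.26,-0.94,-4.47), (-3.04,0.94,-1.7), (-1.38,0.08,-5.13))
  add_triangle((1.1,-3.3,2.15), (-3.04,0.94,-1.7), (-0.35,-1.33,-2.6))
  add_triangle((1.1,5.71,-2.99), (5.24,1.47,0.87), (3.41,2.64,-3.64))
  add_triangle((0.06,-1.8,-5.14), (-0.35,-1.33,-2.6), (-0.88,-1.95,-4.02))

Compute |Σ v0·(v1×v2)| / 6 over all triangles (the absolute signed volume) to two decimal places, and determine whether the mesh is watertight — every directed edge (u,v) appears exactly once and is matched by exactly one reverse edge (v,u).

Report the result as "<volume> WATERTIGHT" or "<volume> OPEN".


Per-triangle v0·(v1×v2)/6:
  t1: +1.0350
  t2: +1.1242
  t3: +1.1061
  t4: +0.9198
  t5: -2.9843
  t6: +12.3184
  t7: +4.8088
  t8: +3.1043
  t9: +4.7017
  t10: +2.7571
  t11: +3.2840
  t12: +0.2533
  t13: +3.2547
  t14: +4.6585
  t15: +3.0572
  t16: +0.7655
  t17: +11.4073
  t18: +0.5962
  t19: +17.9020
  t20: +2.0300
  t21: +4.8481
  t22: +26.5252
  t23: -0.1674
  t24: -0.1621
  t25: +3.6293
  t26: +7.8131
  t27: +0.9459
  t28: +7.4128
  t29: +0.9512
  t30: +2.5490
  t31: +17.0644
  t32: +6.2210
  t33: +3.3735
  t34: +4.4552
  t35: +3.7327
  t36: +3.7395
  t37: +1.0590
  t38: +9.9368
  t39: +14.9330
  t40: -0.7663
  t41: +1.8862
  t42: -4.7656
  t43: -0.4245
  t44: +11.3271
  t45: +25.8544
  t46: +3.7207
  t47: +3.0462
  t48: +0.7134
  t49: +3.0495
  t50: +6.7031
  t51: -0.2588
  t52: +2.2746
  t53: +4.7241
  t54: +15.1772
  t55: +0.1564
Σ = +267.3779 → |volume| = 267.38

Directed edges: 165 total; 9 unmatched, e.g. (-1.38,0.08,-5.13)→(1.82,-0.32,-7.78) → open.

267.38 OPEN


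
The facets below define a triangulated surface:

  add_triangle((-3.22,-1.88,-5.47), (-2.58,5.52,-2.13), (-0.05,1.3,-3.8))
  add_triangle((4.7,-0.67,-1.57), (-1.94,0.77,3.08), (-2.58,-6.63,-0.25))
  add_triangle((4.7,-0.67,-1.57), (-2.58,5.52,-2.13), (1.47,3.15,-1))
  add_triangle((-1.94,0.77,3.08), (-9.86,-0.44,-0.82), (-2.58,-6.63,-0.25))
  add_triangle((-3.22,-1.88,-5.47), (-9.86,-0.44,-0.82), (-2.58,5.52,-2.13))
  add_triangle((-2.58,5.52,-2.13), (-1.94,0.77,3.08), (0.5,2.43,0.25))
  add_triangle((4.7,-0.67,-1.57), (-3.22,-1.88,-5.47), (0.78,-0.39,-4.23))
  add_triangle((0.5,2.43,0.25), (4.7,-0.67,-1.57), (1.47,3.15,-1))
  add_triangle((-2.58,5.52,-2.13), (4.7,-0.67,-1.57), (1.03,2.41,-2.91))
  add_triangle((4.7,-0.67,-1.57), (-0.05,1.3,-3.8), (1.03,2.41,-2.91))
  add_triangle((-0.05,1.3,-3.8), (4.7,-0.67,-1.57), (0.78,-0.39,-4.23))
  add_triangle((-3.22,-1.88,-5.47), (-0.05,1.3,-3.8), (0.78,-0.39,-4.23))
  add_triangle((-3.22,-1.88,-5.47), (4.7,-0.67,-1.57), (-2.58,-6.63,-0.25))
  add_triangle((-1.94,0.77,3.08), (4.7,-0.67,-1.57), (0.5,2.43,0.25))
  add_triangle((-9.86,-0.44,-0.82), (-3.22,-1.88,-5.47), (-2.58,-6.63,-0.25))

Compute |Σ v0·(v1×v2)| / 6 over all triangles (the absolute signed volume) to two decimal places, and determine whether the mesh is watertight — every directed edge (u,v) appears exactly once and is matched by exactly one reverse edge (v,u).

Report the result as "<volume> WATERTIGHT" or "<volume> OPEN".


251.33 OPEN

Per-triangle v0·(v1×v2)/6:
  t1: +15.6158
  t2: +12.9013
  t3: +5.8193
  t4: +34.6522
  t5: +53.6399
  t6: +6.8087
  t7: +5.8434
  t8: +2.0947
  t9: +4.3637
  t10: +5.0456
  t11: +4.8536
  t12: +5.6481
  t13: +33.8433
  t14: +4.6038
  t15: +55.5943
Σ = +251.3278 → |volume| = 251.33

Directed edges: 45 total; 9 unmatched, e.g. (-2.58,5.52,-2.13)→(-0.05,1.3,-3.8) → open.


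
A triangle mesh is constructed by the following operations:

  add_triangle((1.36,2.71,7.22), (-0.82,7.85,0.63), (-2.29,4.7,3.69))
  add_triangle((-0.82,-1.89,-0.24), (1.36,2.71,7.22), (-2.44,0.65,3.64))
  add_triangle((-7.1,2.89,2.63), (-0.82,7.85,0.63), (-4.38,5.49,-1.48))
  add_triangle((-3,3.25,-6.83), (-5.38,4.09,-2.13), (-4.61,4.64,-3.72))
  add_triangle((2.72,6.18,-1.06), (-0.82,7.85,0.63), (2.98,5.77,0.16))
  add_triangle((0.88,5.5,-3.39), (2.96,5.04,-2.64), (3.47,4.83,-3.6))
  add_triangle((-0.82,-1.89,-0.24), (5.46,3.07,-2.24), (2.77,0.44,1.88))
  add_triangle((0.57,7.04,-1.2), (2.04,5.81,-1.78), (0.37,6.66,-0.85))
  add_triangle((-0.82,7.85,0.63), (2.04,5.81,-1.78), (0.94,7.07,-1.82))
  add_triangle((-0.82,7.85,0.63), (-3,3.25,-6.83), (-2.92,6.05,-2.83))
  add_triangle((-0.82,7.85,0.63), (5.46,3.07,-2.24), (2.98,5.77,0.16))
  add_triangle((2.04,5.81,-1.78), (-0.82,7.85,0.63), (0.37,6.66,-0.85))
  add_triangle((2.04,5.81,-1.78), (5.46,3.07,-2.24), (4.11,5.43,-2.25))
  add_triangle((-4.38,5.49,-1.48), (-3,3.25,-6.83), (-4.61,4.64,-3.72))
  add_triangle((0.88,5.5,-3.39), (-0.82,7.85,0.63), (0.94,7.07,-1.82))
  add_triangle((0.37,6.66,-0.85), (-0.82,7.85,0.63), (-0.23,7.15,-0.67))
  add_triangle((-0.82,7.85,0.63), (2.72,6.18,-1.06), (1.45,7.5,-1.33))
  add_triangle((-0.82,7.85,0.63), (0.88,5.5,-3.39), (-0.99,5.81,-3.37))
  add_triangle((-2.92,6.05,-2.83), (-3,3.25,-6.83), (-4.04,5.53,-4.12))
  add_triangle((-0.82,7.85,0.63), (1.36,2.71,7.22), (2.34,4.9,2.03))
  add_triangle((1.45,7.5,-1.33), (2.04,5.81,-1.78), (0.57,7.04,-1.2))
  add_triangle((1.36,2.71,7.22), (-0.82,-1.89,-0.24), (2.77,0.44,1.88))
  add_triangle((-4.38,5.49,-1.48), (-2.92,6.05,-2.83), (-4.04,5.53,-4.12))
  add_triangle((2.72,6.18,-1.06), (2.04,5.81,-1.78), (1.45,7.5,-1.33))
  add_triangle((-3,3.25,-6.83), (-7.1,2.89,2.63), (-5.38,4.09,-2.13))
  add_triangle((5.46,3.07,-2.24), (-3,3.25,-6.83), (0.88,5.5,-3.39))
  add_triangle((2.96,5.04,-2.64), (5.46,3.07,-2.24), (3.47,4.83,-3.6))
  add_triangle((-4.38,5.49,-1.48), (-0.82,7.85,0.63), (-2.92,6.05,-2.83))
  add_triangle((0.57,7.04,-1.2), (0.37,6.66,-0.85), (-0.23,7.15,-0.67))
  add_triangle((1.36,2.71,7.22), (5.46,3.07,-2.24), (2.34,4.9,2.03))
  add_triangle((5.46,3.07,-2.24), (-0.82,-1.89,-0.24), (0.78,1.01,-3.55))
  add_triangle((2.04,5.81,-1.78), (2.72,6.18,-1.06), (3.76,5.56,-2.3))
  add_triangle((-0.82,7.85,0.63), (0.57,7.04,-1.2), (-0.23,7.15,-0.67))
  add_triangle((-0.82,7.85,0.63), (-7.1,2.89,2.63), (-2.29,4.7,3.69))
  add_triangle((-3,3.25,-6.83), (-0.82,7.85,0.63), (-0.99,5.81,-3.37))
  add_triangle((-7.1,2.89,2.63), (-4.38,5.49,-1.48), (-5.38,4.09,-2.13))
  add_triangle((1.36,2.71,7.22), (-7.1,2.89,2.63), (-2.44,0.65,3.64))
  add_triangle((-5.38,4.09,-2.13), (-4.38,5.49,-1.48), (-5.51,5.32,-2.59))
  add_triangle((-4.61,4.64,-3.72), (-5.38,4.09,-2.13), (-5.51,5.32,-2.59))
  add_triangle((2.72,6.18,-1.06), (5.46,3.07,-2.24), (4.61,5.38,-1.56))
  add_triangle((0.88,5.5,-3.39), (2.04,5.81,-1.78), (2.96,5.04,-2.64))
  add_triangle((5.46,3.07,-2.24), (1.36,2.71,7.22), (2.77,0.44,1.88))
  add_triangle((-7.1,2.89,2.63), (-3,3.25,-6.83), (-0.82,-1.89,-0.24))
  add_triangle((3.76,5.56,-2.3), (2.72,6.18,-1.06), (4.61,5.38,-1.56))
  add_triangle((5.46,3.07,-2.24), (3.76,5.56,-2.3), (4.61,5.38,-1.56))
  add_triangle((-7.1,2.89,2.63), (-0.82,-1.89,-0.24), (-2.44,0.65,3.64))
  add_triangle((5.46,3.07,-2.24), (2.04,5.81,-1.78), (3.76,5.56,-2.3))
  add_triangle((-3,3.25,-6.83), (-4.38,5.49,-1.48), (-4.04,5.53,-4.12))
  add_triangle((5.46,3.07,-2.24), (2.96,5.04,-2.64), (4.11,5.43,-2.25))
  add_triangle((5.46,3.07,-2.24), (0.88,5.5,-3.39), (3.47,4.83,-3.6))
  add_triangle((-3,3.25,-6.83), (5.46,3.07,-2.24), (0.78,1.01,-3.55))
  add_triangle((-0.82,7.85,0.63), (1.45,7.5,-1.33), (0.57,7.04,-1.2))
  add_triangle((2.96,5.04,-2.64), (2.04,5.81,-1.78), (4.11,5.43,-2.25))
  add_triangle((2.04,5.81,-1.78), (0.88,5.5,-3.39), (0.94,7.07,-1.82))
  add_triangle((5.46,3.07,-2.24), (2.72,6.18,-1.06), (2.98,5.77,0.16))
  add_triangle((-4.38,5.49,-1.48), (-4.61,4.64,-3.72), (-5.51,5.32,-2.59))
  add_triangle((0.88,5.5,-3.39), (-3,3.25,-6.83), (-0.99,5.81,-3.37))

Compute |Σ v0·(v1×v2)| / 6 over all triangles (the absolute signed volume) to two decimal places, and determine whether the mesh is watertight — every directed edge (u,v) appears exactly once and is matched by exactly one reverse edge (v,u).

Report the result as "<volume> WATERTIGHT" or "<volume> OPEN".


Per-triangle v0·(v1×v2)/6:
  t1: +23.6037
  t2: +6.1021
  t3: +29.0250
  t4: +4.0972
  t5: +5.9590
  t6: +2.3831
  t7: +4.5085
  t8: -0.3685
  t9: +3.3347
  t10: +9.6855
  t11: -9.3625
  t12: -1.6626
  t13: -0.2842
  t14: +4.0276
  t15: +3.8708
  t16: -0.7980
  t17: +3.9600
  t18: +9.2208
  t19: +5.1272
  t20: +22.6090
  t21: +0.6858
  t22: +5.4802
  t23: +4.1792
  t24: +1.4705
  t25: +7.9573
  t26: +23.1070
  t27: +2.9507
  t28: +10.7627
  t29: -0.1618
  t30: +20.0763
  t31: +4.4998
  t32: +1.7766
  t33: +0.9307
  t34: +23.8203
  t35: +9.7994
  t36: +11.1105
  t37: +13.7034
  t38: +1.0490
  t39: +1.5060
  t40: -1.2602
  t41: +3.0808
  t42: +13.2493
  t43: +22.2026
  t44: +2.2475
  t45: +2.9604
  t46: +7.4210
  t47: -0.2568
  t48: +3.0055
  t49: +2.3144
  t50: -1.9776
  t51: +10.3192
  t52: +1.8580
  t53: +1.6623
  t54: +2.8987
  t55: +5.6428
  t56: +1.8990
  t57: +9.1745
Σ = +356.1836 → |volume| = 356.18

Directed edges: 171 total; 9 unmatched, e.g. (-2.29,4.7,3.69)→(1.36,2.71,7.22) → open.

356.18 OPEN


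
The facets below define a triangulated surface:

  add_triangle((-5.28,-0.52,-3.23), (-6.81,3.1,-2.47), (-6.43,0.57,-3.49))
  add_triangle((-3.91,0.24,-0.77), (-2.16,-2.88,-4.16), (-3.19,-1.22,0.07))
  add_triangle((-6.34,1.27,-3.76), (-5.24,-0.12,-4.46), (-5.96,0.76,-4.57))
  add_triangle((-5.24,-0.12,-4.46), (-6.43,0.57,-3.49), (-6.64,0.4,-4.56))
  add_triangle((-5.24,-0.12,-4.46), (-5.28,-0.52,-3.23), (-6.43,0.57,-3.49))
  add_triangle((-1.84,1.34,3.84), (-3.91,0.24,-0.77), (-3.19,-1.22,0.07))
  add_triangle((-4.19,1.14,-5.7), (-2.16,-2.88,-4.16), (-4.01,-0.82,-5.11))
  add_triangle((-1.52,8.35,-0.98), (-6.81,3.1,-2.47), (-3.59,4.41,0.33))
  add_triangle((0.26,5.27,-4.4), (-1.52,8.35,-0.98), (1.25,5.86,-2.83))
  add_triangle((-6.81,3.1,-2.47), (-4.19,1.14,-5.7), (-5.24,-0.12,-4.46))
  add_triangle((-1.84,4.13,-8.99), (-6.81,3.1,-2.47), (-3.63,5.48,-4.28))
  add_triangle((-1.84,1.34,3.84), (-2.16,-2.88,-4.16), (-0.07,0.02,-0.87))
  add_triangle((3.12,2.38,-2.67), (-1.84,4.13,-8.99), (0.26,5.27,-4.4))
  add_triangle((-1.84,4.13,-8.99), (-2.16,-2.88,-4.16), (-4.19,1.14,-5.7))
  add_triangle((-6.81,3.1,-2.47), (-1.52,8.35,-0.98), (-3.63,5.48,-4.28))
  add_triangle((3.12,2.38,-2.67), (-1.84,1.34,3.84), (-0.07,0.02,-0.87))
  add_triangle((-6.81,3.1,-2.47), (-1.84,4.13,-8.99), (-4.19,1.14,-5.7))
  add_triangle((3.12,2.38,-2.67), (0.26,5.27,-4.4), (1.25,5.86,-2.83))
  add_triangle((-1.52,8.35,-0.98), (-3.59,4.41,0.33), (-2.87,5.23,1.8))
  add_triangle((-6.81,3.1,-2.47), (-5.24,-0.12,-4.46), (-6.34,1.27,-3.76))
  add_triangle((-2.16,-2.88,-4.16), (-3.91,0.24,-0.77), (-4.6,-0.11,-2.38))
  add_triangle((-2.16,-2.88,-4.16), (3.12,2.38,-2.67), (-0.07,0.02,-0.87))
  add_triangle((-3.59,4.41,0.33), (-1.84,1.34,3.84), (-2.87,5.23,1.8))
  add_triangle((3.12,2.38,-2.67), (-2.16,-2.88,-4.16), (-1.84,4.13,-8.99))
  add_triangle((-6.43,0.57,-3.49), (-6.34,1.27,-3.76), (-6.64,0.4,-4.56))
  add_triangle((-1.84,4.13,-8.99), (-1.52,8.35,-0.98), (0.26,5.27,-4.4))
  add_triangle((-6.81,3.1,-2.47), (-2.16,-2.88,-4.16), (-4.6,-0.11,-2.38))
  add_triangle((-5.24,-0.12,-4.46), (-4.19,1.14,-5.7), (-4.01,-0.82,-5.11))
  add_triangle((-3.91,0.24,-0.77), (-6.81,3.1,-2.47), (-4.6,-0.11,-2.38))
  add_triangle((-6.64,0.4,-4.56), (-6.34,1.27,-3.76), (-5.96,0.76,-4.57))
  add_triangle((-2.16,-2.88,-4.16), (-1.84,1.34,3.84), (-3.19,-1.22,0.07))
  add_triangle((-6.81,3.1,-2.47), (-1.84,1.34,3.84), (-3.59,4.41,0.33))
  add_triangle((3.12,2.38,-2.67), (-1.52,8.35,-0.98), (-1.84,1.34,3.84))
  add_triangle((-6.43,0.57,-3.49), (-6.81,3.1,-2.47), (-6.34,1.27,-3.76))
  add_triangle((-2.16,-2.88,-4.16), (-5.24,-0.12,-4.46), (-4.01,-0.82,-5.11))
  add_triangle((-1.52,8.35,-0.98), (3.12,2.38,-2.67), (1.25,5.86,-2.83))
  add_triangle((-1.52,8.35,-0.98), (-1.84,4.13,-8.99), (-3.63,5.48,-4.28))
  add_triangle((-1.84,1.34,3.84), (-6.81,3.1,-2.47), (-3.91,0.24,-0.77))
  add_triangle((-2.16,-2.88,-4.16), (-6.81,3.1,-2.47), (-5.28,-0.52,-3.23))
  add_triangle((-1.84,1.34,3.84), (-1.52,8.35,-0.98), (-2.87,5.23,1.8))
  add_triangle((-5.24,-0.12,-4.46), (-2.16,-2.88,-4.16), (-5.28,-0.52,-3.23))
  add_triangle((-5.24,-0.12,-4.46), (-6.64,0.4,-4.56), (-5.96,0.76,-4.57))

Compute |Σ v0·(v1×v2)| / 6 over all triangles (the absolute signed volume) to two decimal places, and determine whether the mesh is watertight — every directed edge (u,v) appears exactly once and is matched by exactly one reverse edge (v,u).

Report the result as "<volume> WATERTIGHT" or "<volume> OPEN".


300.15 WATERTIGHT

Per-triangle v0·(v1×v2)/6:
  t1: +0.3242
  t2: +4.8164
  t3: -0.6596
  t4: +0.2722
  t5: +1.4829
  t6: +4.4355
  t7: +2.4660
  t8: +15.5367
  t9: +8.5568
  t10: +9.6577
  t11: +25.0821
  t12: -1.3052
  t13: +15.8411
  t14: +18.8048
  t15: +23.8952
  t16: -1.4131
  t17: +22.8697
  t18: +6.0160
  t19: +7.1006
  t20: +0.5417
  t21: +1.9391
  t22: -0.8252
  t23: +4.5895
  t24: +24.0590
  t25: +0.7898
  t26: +20.1593
  t27: +5.3264
  t28: +3.1885
  t29: +2.8651
  t30: +0.7324
  t31: -0.4224
  t32: +13.2699
  t33: +14.4561
  t34: +1.7834
  t35: +2.7184
  t36: +2.8854
  t37: +25.6513
  t38: +8.2474
  t39: -5.4384
  t40: +5.3077
  t41: +3.9339
  t42: +0.6122
Σ = +300.1503 → |volume| = 300.15

Directed edges: 126 total, each appears once with its reverse present → watertight.


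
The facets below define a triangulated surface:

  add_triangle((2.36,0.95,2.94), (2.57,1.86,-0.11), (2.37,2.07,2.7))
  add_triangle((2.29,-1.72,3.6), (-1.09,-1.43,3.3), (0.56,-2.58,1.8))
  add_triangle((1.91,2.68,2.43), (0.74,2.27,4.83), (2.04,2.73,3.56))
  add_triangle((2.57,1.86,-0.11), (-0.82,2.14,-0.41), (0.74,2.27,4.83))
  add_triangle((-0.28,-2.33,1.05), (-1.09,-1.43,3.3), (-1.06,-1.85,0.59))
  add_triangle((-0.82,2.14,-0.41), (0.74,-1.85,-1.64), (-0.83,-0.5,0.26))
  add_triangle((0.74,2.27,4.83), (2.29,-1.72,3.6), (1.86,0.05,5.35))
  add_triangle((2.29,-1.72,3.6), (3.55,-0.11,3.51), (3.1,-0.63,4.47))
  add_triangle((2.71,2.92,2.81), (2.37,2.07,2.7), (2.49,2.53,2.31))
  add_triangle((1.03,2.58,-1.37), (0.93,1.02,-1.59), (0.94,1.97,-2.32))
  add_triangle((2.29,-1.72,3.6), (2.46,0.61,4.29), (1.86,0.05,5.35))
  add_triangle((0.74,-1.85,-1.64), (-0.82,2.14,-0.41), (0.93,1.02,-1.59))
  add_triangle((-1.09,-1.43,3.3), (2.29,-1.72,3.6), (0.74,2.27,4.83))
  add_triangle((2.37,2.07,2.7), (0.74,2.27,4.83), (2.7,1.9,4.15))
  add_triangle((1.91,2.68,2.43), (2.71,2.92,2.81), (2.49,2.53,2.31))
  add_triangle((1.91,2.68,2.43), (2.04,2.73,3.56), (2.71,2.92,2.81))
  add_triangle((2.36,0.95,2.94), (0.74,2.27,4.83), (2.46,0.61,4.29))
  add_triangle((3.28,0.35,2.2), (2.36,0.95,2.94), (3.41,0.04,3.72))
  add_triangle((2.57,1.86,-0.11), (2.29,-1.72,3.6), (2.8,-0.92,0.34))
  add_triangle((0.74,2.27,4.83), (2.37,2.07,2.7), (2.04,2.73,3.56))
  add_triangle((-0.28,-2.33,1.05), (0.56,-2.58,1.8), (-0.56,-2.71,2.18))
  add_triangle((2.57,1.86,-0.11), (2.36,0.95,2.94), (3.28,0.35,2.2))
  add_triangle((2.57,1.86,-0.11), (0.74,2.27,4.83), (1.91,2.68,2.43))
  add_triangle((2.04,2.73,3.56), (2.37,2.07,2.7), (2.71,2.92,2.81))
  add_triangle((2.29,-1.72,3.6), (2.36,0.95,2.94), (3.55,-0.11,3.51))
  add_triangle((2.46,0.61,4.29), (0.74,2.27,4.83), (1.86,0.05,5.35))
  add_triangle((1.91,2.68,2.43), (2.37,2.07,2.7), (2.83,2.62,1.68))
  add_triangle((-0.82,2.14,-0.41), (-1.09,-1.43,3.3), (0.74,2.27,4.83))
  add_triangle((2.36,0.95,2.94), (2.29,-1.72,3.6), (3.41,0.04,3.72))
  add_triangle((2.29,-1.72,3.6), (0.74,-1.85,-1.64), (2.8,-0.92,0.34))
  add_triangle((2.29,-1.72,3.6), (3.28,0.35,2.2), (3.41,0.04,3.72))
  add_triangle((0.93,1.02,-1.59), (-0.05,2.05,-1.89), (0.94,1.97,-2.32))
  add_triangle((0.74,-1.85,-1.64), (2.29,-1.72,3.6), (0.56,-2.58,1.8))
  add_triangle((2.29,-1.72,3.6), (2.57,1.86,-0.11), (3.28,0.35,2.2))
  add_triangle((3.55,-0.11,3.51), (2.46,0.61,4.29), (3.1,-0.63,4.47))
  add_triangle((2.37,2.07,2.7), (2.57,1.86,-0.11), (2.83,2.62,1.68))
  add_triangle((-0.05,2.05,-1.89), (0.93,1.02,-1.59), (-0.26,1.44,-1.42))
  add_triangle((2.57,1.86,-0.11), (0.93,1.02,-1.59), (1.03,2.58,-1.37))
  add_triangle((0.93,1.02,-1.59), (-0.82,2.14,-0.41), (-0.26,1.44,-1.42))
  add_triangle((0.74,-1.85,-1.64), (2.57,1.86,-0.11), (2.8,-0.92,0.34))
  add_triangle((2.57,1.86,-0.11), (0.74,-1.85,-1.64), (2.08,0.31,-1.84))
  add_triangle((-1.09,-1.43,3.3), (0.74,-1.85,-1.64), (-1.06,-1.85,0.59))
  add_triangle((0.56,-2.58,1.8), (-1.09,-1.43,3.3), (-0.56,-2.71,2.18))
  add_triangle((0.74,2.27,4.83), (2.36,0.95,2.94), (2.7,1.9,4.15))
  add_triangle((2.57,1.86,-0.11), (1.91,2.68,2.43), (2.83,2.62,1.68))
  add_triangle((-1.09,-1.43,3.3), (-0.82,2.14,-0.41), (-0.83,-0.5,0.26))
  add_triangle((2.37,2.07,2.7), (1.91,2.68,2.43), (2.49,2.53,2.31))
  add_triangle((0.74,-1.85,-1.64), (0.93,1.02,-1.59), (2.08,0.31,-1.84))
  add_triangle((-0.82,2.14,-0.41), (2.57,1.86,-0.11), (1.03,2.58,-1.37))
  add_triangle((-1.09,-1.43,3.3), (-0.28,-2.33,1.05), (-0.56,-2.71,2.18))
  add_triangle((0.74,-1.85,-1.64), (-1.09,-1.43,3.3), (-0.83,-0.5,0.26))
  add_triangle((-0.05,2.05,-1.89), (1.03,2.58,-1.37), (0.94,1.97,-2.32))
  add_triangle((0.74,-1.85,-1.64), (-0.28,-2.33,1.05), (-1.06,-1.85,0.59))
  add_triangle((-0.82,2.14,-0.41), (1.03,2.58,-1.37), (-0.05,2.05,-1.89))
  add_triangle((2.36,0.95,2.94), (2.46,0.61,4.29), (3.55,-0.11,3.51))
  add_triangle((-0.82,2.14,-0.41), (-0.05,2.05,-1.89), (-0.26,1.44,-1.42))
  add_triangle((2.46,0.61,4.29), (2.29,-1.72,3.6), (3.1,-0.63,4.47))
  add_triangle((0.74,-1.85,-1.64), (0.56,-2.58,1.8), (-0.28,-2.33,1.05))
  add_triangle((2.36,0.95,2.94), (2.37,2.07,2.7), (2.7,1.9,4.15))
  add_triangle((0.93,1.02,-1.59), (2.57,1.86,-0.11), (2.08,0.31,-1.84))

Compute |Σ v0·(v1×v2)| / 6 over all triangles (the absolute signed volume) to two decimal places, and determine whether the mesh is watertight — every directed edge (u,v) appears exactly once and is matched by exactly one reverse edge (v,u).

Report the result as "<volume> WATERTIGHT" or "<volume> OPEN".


67.34 WATERTIGHT

Per-triangle v0·(v1×v2)/6:
  t1: +1.3717
  t2: +3.3427
  t3: +0.5421
  t4: +6.0229
  t5: +0.9507
  t6: +0.7249
  t7: -0.5914
  t8: +0.9488
  t9: +0.0761
  t10: +0.2172
  t11: +2.0421
  t12: +0.9241
  t13: +8.5541
  t14: +1.4105
  t15: +0.0453
  t16: +0.2979
  t17: +1.5351
  t18: +0.7871
  t19: +4.0019
  t20: +0.7006
  t21: +0.3819
  t22: +1.8763
  t23: -0.8363
  t24: +0.3739
  t25: -1.4005
  t26: +2.3987
  t27: +0.6320
  t28: +4.8132
  t29: +0.9404
  t30: +3.2721
  t31: +1.1732
  t32: +0.0549
  t33: +2.7647
  t34: +0.1799
  t35: +1.1573
  t36: +0.4125
  t37: +0.0801
  t38: +1.0211
  t39: -0.3939
  t40: +2.4997
  t41: +0.9657
  t42: -1.3923
  t43: +0.9625
  t44: +0.6399
  t45: +0.3859
  t46: +1.0067
  t47: -0.2461
  t48: +0.8225
  t49: +1.2027
  t50: +0.1002
  t51: +1.0902
  t52: +0.5286
  t53: +0.8958
  t54: +0.8482
  t55: +0.8783
  t56: +0.1443
  t57: +0.6524
  t58: +1.0740
  t59: +0.4260
  t60: +1.0539
Σ = +67.3449 → |volume| = 67.34

Directed edges: 180 total, each appears once with its reverse present → watertight.


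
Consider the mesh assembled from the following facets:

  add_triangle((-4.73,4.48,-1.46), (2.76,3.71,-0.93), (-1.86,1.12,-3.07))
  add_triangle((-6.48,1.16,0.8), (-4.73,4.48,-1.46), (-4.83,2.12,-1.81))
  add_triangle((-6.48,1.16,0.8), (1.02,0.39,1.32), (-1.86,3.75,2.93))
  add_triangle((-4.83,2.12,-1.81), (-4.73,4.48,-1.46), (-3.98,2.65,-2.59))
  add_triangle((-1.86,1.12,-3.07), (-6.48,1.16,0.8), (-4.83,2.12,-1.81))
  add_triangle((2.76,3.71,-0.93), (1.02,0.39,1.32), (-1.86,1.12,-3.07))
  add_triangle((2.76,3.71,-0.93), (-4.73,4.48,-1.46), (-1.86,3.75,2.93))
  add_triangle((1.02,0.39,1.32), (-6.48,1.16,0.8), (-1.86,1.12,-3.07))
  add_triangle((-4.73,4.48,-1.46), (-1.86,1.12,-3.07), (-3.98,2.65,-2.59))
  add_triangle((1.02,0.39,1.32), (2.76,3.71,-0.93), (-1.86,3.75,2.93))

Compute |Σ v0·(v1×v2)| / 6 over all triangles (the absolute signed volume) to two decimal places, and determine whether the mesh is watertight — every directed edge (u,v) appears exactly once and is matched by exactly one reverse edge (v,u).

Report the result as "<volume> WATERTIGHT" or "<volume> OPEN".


Per-triangle v0·(v1×v2)/6:
  t1: +13.3447
  t2: +6.6710
  t3: +3.6661
  t4: +2.3530
  t5: +2.4283
  t6: -1.1022
  t7: +20.2629
  t8: -3.2695
  t9: +1.5142
  t10: +5.8228
Σ = +51.6912 → |volume| = 51.69

Directed edges: 30 total; 6 unmatched, e.g. (-6.48,1.16,0.8)→(-4.73,4.48,-1.46) → open.

51.69 OPEN


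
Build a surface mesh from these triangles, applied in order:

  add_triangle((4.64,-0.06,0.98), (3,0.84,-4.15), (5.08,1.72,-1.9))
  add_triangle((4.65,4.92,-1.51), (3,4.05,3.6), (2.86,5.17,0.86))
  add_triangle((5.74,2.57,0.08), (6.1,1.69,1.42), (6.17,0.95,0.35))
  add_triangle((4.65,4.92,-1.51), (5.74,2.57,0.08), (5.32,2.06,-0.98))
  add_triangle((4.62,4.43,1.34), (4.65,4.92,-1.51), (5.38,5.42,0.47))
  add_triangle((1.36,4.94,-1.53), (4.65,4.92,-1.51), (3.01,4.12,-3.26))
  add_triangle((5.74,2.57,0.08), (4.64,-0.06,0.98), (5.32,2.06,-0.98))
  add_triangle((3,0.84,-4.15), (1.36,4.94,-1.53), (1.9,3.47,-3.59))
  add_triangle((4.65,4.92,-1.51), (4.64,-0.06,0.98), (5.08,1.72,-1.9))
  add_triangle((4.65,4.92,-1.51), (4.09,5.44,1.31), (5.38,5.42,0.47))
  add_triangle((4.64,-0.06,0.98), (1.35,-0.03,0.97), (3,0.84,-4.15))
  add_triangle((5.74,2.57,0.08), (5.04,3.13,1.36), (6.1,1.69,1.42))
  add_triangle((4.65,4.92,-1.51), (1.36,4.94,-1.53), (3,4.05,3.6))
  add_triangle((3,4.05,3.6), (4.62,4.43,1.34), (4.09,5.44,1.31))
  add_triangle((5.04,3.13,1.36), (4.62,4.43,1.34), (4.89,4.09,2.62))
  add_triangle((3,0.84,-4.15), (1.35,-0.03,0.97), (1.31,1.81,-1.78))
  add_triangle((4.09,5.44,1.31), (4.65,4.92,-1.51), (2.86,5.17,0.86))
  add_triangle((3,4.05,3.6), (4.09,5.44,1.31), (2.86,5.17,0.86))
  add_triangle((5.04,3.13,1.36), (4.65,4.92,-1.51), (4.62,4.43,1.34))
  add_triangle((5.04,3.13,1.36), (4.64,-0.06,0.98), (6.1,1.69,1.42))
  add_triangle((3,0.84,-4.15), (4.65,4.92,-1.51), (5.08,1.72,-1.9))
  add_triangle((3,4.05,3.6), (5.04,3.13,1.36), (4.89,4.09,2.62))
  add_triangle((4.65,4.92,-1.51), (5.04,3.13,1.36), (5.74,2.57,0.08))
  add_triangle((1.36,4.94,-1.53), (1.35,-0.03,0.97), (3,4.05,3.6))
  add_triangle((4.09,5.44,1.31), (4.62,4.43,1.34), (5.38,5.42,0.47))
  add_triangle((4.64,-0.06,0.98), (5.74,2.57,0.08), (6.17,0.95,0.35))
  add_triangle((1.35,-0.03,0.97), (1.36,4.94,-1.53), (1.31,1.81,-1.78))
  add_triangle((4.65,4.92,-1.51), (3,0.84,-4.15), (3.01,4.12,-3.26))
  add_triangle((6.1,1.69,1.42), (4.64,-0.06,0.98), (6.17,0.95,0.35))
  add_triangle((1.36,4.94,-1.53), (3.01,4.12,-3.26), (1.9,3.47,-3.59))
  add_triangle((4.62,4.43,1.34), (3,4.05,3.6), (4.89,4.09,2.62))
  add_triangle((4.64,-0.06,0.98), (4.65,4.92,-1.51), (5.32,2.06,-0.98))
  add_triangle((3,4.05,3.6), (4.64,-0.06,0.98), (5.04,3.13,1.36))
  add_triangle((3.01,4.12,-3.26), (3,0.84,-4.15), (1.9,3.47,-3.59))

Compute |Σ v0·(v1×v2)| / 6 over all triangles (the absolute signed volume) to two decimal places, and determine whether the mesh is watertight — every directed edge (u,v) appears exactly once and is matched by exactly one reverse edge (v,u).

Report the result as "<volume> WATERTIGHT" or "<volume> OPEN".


Per-triangle v0·(v1×v2)/6:
  t1: +4.5855
  t2: -6.3862
  t3: +2.0519
  t4: +3.3471
  t5: +0.1878
  t6: +5.4044
  t7: +2.4375
  t8: -2.7083
  t9: +8.0082
  t10: +2.4685
  t11: -0.4190
  t12: +2.4001
  t13: +13.1499
  t14: +3.0795
  t15: +1.6225
  t16: -2.0541
  t17: +2.8412
  t18: +2.4597
  t19: +3.7842
  t20: +0.0790
  t21: +8.5429
  t22: +0.0796
  t23: +4.8176
  t24: -3.9376
  t25: +1.2996
  t26: -1.0473
  t27: -2.0057
  t28: +6.4310
  t29: +1.4087
  t30: +2.3414
  t31: +2.3446
  t32: -3.9990
  t33: +6.3953
  t34: +2.9035
Σ = +71.9139 → |volume| = 71.91

Directed edges: 102 total; 6 unmatched, e.g. (3,0.84,-4.15)→(1.36,4.94,-1.53) → open.

71.91 OPEN
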